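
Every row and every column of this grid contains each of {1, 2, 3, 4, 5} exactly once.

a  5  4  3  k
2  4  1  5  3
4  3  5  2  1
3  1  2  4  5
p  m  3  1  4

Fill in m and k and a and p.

For row 5, column 2: column 2 already has {1, 3, 4, 5}; that leaves 2.
At (row 5, col 1): row 5 already has {1, 2, 3, 4}, so the value is 5.
Cell (1,1): column 1 already has {2, 3, 4, 5} → 1.
At (row 1, col 5): row 1 already has {1, 3, 4, 5}, so the value is 2.

m = 2, k = 2, a = 1, p = 5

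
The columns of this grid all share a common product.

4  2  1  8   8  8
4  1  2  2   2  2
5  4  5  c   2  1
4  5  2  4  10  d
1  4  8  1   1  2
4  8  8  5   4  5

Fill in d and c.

Columns 1 and 3 each multiply to 1280, so every column has product 1280.
Column 6: 8×2×1×2×5 = 160, so the missing entry is 1280 ÷ 160 = 8.
Column 4: 8×2×4×1×5 = 320, so the missing entry is 1280 ÷ 320 = 4.

d = 8, c = 4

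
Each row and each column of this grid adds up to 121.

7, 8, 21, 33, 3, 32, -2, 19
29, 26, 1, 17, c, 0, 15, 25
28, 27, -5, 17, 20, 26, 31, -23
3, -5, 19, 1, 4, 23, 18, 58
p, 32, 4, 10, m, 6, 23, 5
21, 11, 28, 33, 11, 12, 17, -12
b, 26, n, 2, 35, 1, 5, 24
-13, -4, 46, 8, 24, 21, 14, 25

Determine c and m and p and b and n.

The known cells in column 3 total 114, leaving 121 − 114 = 7 for the blank.
The known cells in row 2 total 113, leaving 121 − 113 = 8 for the blank.
The known cells in column 5 total 105, leaving 121 − 105 = 16 for the blank.
The known cells in row 5 total 96, leaving 121 − 96 = 25 for the blank.
The known cells in row 7 total 100, leaving 121 − 100 = 21 for the blank.

c = 8, m = 16, p = 25, b = 21, n = 7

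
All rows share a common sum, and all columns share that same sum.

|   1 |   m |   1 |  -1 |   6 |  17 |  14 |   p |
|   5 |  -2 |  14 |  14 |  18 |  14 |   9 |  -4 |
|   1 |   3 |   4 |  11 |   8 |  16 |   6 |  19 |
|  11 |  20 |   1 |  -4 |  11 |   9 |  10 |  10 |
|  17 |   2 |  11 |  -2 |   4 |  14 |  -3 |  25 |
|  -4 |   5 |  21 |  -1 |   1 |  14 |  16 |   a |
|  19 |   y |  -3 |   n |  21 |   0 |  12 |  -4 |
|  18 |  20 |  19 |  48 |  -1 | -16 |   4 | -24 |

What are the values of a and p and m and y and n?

Rows 2 and 3 both sum to 68, so that's the common total.
The known cells in row 6 total 52, leaving 68 − 52 = 16 for the blank.
The known cells in column 8 total 38, leaving 68 − 38 = 30 for the blank.
The known cells in row 1 total 68, leaving 68 − 68 = 0 for the blank.
The known cells in column 2 total 48, leaving 68 − 48 = 20 for the blank.
The known cells in row 7 total 65, leaving 68 − 65 = 3 for the blank.

a = 16, p = 30, m = 0, y = 20, n = 3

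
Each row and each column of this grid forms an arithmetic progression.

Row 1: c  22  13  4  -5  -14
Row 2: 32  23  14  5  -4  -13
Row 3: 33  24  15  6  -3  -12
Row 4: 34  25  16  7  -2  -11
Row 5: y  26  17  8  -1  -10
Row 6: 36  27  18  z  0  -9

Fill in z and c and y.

z = 9, c = 31, y = 35

Along each row the entries change by -9 per step; down each column they change by 1.
Row 6: from 36 at column 1, stepping by -9 to column 4 gives 9.
Row 1: from 22 at column 2, stepping by -9 to column 1 gives 31.
Row 5: from 26 at column 2, stepping by -9 to column 1 gives 35.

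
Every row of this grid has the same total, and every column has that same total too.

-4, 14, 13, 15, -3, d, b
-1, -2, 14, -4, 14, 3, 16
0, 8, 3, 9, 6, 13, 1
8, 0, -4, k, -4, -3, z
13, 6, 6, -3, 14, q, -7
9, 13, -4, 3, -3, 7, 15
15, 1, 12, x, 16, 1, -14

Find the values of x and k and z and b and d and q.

Rows 2 and 3 both sum to 40, so that's the common total.
Row 5 has 13 + 6 + 6 − 3 + 14 − 7 = 29; the blank must be 40 − 29 = 11.
Column 6 has 3 + 13 − 3 + 11 + 7 + 1 = 32; the blank must be 40 − 32 = 8.
Row 1 has -4 + 14 + 13 + 15 − 3 + 8 = 43; the blank must be 40 − 43 = -3.
Column 7 has -3 + 16 + 1 − 7 + 15 − 14 = 8; the blank must be 40 − 8 = 32.
Row 4 has 8 + 0 − 4 − 4 − 3 + 32 = 29; the blank must be 40 − 29 = 11.
Row 7 has 15 + 1 + 12 + 16 + 1 − 14 = 31; the blank must be 40 − 31 = 9.

x = 9, k = 11, z = 32, b = -3, d = 8, q = 11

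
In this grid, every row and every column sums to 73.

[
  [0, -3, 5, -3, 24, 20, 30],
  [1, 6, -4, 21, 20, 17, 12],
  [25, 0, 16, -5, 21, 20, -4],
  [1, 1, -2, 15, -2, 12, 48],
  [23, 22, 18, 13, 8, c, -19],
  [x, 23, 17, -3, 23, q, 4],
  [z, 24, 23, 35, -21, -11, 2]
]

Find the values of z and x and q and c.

The known cells in row 5 total 65, leaving 73 − 65 = 8 for the blank.
The known cells in column 6 total 66, leaving 73 − 66 = 7 for the blank.
The known cells in row 6 total 71, leaving 73 − 71 = 2 for the blank.
The known cells in row 7 total 52, leaving 73 − 52 = 21 for the blank.

z = 21, x = 2, q = 7, c = 8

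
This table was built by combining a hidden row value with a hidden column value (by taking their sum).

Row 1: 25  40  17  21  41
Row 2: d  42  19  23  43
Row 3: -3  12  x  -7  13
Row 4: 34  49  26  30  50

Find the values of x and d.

x = -11, d = 27

The difference between any two rows is the same in every column — this is an addition table with the headers hidden.
Row 3 minus row 1 is 12 − 40 = -28, so its entry in column 3 is 17 + (-28) = -11.
Row 2 minus row 1 is 42 − 40 = 2, so its entry in column 1 is 25 + 2 = 27.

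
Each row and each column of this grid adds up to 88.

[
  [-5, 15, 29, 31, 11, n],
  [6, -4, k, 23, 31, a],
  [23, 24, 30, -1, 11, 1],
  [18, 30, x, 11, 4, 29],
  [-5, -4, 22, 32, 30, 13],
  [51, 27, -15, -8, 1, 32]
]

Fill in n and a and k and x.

Row 4 has 18 + 30 + 11 + 4 + 29 = 92; the blank must be 88 − 92 = -4.
Column 3 has 29 + 30 − 4 + 22 − 15 = 62; the blank must be 88 − 62 = 26.
Row 1 has -5 + 15 + 29 + 31 + 11 = 81; the blank must be 88 − 81 = 7.
Row 2 has 6 − 4 + 26 + 23 + 31 = 82; the blank must be 88 − 82 = 6.

n = 7, a = 6, k = 26, x = -4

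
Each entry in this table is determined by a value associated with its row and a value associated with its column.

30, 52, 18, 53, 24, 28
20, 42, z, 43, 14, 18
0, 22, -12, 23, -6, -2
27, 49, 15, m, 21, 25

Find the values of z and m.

The difference between any two rows is the same in every column — this is an addition table with the headers hidden.
Row 2 minus row 1 is 18 − 28 = -10, so its entry in column 3 is 18 + (-10) = 8.
Row 4 minus row 1 is 25 − 28 = -3, so its entry in column 4 is 53 + (-3) = 50.

z = 8, m = 50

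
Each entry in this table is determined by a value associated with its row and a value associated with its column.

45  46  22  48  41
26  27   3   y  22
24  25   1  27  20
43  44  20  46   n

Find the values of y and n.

The difference between any two rows is the same in every column — this is an addition table with the headers hidden.
Row 2 minus row 1 is 26 − 45 = -19, so its entry in column 4 is 48 + (-19) = 29.
Row 4 minus row 1 is 43 − 45 = -2, so its entry in column 5 is 41 + (-2) = 39.

y = 29, n = 39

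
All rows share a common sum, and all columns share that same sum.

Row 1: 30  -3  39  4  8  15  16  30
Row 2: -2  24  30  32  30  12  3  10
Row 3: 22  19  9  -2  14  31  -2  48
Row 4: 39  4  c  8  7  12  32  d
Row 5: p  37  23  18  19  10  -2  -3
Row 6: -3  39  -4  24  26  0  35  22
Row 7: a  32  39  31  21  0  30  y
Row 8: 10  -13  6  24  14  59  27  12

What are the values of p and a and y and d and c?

p = 37, a = 6, y = -20, d = 40, c = -3

Rows 1 and 2 both sum to 139, so that's the common total.
Row 5: 37 + 23 + 18 + 19 + 10 − 2 − 3 = 102, so its missing entry is 139 − 102 = 37.
Column 1: 30 − 2 + 22 + 39 + 37 − 3 + 10 = 133, so its missing entry is 139 − 133 = 6.
Row 7: 6 + 32 + 39 + 31 + 21 + 0 + 30 = 159, so its missing entry is 139 − 159 = -20.
Column 8: 30 + 10 + 48 − 3 + 22 − 20 + 12 = 99, so its missing entry is 139 − 99 = 40.
Row 4: 39 + 4 + 8 + 7 + 12 + 32 + 40 = 142, so its missing entry is 139 − 142 = -3.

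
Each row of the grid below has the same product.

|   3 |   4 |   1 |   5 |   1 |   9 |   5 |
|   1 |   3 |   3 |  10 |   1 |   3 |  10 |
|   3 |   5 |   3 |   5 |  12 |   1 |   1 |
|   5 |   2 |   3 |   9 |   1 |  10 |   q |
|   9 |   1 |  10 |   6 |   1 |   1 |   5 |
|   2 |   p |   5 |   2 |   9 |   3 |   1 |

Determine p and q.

p = 5, q = 1

Rows 1 and 5 each multiply to 2700, so every row has product 2700.
Row 6: 2×5×2×9×3×1 = 540, so the missing entry is 2700 ÷ 540 = 5.
Row 4: 5×2×3×9×1×10 = 2700, so the missing entry is 2700 ÷ 2700 = 1.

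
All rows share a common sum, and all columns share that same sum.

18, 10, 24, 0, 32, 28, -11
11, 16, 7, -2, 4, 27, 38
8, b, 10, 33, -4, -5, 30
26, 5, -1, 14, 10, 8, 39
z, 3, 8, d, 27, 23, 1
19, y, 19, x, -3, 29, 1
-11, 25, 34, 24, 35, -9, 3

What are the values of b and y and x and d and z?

b = 29, y = 13, x = 23, d = 9, z = 30

Rows 1 and 2 both sum to 101, so that's the common total.
Column 1: 18 + 11 + 8 + 26 + 19 − 11 = 71, so its missing entry is 101 − 71 = 30.
Row 3: 8 + 10 + 33 − 4 − 5 + 30 = 72, so its missing entry is 101 − 72 = 29.
Row 5: 30 + 3 + 8 + 27 + 23 + 1 = 92, so its missing entry is 101 − 92 = 9.
Column 2: 10 + 16 + 29 + 5 + 3 + 25 = 88, so its missing entry is 101 − 88 = 13.
Row 6: 19 + 13 + 19 − 3 + 29 + 1 = 78, so its missing entry is 101 − 78 = 23.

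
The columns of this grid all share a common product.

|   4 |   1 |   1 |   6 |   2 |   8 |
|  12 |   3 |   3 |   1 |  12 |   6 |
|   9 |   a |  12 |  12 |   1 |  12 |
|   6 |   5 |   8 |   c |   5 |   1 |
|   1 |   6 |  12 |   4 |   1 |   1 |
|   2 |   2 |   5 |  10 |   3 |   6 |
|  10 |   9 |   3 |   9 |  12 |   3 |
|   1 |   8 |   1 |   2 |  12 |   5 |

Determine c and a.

c = 1, a = 4

Columns 3 and 6 each multiply to 51840, so every column has product 51840.
Column 4: 6×1×12×4×10×9×2 = 51840, so the missing entry is 51840 ÷ 51840 = 1.
Column 2: 1×3×5×6×2×9×8 = 12960, so the missing entry is 51840 ÷ 12960 = 4.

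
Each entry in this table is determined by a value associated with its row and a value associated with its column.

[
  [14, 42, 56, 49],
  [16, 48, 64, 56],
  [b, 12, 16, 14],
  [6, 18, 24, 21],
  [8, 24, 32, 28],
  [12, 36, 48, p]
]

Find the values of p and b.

Each row is a constant multiple of every other row — this is a multiplication table with the headers hidden.
Row 6 is 48/56 = 6/7 times row 1, so its entry in column 4 is 49 × 6/7 = 42.
Row 3 is 16/56 = 2/7 times row 1, so its entry in column 1 is 14 × 2/7 = 4.

p = 42, b = 4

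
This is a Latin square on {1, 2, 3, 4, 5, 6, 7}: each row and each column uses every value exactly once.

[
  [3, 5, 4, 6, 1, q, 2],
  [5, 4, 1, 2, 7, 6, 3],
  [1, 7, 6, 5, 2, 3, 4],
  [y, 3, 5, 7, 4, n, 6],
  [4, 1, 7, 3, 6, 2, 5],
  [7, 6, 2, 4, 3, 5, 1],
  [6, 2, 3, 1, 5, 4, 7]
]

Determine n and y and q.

n = 1, y = 2, q = 7

At (row 1, col 6): row 1 already has {1, 2, 3, 4, 5, 6}, so the value is 7.
For row 4, column 6: column 6 already has {2, 3, 4, 5, 6, 7}; that leaves 1.
Cell (4,1): row 4 already has {1, 3, 4, 5, 6, 7} → 2.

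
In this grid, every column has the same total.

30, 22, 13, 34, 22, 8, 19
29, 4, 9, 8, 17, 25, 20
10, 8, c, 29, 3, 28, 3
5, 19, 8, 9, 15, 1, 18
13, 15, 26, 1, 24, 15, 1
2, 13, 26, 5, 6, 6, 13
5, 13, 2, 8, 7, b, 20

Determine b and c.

Column 2 sums to 94 and so does column 7; that's the common total.
In column 6 the known cells total 83, leaving 94 − 83 = 11.
In column 3 the known cells total 84, leaving 94 − 84 = 10.

b = 11, c = 10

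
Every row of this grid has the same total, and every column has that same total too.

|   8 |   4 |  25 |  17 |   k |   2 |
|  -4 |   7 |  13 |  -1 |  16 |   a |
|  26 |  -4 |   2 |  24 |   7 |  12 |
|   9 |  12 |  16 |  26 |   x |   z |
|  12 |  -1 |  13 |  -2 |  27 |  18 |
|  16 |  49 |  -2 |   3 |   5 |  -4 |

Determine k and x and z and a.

k = 11, x = 1, z = 3, a = 36

Rows 3 and 5 both sum to 67, so that's the common total.
Row 1 has 8 + 4 + 25 + 17 + 2 = 56; the blank must be 67 − 56 = 11.
Column 5 has 11 + 16 + 7 + 27 + 5 = 66; the blank must be 67 − 66 = 1.
Row 4 has 9 + 12 + 16 + 26 + 1 = 64; the blank must be 67 − 64 = 3.
Row 2 has -4 + 7 + 13 − 1 + 16 = 31; the blank must be 67 − 31 = 36.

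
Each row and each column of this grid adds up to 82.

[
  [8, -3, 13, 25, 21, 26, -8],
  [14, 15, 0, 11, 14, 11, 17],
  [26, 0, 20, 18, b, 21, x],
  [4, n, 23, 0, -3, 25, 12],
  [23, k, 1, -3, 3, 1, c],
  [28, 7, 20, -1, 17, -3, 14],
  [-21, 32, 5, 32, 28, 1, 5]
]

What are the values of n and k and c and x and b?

The known cells in column 5 total 80, leaving 82 − 80 = 2 for the blank.
The known cells in row 4 total 61, leaving 82 − 61 = 21 for the blank.
The known cells in row 3 total 87, leaving 82 − 87 = -5 for the blank.
The known cells in column 7 total 35, leaving 82 − 35 = 47 for the blank.
The known cells in row 5 total 72, leaving 82 − 72 = 10 for the blank.

n = 21, k = 10, c = 47, x = -5, b = 2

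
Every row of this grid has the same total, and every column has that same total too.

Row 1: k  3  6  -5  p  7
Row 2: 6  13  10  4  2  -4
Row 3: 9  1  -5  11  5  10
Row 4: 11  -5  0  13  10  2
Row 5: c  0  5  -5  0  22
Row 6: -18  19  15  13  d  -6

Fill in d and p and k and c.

Rows 2 and 3 both sum to 31, so that's the common total.
Row 6 has -18 + 19 + 15 + 13 − 6 = 23; the blank must be 31 − 23 = 8.
Row 5 has 0 + 5 − 5 + 0 + 22 = 22; the blank must be 31 − 22 = 9.
Column 5 has 2 + 5 + 10 + 0 + 8 = 25; the blank must be 31 − 25 = 6.
Row 1 has 3 + 6 − 5 + 6 + 7 = 17; the blank must be 31 − 17 = 14.

d = 8, p = 6, k = 14, c = 9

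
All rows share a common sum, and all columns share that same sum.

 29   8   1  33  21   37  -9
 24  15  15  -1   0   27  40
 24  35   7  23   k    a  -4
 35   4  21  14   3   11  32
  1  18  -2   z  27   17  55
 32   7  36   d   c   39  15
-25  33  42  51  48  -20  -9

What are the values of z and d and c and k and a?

z = 4, d = -4, c = -5, k = 26, a = 9

Rows 1 and 2 both sum to 120, so that's the common total.
Row 5: 1 + 18 − 2 + 27 + 17 + 55 = 116, so its missing entry is 120 − 116 = 4.
Column 4: 33 − 1 + 23 + 14 + 4 + 51 = 124, so its missing entry is 120 − 124 = -4.
Row 6: 32 + 7 + 36 − 4 + 39 + 15 = 125, so its missing entry is 120 − 125 = -5.
Column 5: 21 + 0 + 3 + 27 − 5 + 48 = 94, so its missing entry is 120 − 94 = 26.
Row 3: 24 + 35 + 7 + 23 + 26 − 4 = 111, so its missing entry is 120 − 111 = 9.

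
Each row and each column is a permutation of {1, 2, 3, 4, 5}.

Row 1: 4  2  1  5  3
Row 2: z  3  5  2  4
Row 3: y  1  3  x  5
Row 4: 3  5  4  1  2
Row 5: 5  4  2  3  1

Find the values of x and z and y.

x = 4, z = 1, y = 2

At (row 2, col 1): row 2 already has {2, 3, 4, 5}, so the value is 1.
For row 3, column 4: column 4 already has {1, 2, 3, 5}; that leaves 4.
At (row 3, col 1): row 3 already has {1, 3, 4, 5}, so the value is 2.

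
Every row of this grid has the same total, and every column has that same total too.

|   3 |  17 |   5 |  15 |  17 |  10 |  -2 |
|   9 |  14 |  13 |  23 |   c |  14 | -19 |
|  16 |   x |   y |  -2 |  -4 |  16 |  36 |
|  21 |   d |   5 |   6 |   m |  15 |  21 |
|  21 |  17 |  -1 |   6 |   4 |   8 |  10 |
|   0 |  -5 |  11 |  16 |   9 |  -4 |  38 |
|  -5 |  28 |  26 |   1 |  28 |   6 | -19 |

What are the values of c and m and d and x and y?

Rows 1 and 5 both sum to 65, so that's the common total.
The known cells in row 2 total 54, leaving 65 − 54 = 11 for the blank.
The known cells in column 5 total 65, leaving 65 − 65 = 0 for the blank.
The known cells in row 4 total 68, leaving 65 − 68 = -3 for the blank.
The known cells in column 2 total 68, leaving 65 − 68 = -3 for the blank.
The known cells in row 3 total 59, leaving 65 − 59 = 6 for the blank.

c = 11, m = 0, d = -3, x = -3, y = 6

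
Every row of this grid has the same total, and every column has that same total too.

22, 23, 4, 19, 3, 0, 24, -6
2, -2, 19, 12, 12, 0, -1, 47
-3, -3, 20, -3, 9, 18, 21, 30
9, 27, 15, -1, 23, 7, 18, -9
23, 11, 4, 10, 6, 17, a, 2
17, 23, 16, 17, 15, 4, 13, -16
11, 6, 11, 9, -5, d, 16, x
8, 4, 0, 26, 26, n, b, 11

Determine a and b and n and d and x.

a = 16, b = -18, n = 32, d = 11, x = 30

Rows 1 and 2 both sum to 89, so that's the common total.
The known cells in row 5 total 73, leaving 89 − 73 = 16 for the blank.
The known cells in column 8 total 59, leaving 89 − 59 = 30 for the blank.
The known cells in row 7 total 78, leaving 89 − 78 = 11 for the blank.
The known cells in column 7 total 107, leaving 89 − 107 = -18 for the blank.
The known cells in row 8 total 57, leaving 89 − 57 = 32 for the blank.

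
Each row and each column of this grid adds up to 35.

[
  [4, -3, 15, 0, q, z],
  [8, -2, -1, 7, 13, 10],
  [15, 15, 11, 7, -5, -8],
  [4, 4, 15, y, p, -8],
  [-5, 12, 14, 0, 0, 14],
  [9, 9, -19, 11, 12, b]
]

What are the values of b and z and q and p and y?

Row 6: 9 + 9 − 19 + 11 + 12 = 22, so its missing entry is 35 − 22 = 13.
Column 4: 0 + 7 + 7 + 0 + 11 = 25, so its missing entry is 35 − 25 = 10.
Row 4: 4 + 4 + 15 + 10 − 8 = 25, so its missing entry is 35 − 25 = 10.
Column 5: 13 − 5 + 10 + 0 + 12 = 30, so its missing entry is 35 − 30 = 5.
Row 1: 4 − 3 + 15 + 0 + 5 = 21, so its missing entry is 35 − 21 = 14.

b = 13, z = 14, q = 5, p = 10, y = 10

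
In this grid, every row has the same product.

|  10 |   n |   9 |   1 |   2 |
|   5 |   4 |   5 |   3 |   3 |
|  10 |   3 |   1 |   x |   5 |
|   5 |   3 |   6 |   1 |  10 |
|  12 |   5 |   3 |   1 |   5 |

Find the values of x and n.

x = 6, n = 5

Rows 2 and 5 each multiply to 900, so every row has product 900.
Row 3: 10×3×1×5 = 150, so the missing entry is 900 ÷ 150 = 6.
Row 1: 10×9×1×2 = 180, so the missing entry is 900 ÷ 180 = 5.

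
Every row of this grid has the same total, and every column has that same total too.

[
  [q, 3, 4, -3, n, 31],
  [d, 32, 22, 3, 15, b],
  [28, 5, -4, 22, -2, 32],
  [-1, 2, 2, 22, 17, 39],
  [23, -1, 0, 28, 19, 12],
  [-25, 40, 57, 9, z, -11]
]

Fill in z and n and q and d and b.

z = 11, n = 21, q = 25, d = 31, b = -22

Rows 3 and 4 both sum to 81, so that's the common total.
Column 6 has 31 + 32 + 39 + 12 − 11 = 103; the blank must be 81 − 103 = -22.
Row 6 has -25 + 40 + 57 + 9 − 11 = 70; the blank must be 81 − 70 = 11.
Column 5 has 15 − 2 + 17 + 19 + 11 = 60; the blank must be 81 − 60 = 21.
Row 1 has 3 + 4 − 3 + 21 + 31 = 56; the blank must be 81 − 56 = 25.
Row 2 has 32 + 22 + 3 + 15 − 22 = 50; the blank must be 81 − 50 = 31.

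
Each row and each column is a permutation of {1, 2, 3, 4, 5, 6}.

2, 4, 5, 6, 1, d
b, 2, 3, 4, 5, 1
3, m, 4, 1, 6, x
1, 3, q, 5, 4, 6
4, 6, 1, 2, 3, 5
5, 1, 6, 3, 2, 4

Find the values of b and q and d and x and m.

At (row 3, col 2): column 2 already has {1, 2, 3, 4, 6}, so the value is 5.
For row 1, column 6: row 1 already has {1, 2, 4, 5, 6}; that leaves 3.
Cell (2,1): row 2 already has {1, 2, 3, 4, 5} → 6.
For row 4, column 3: row 4 already has {1, 3, 4, 5, 6}; that leaves 2.
Cell (3,6): row 3 already has {1, 3, 4, 5, 6} → 2.

b = 6, q = 2, d = 3, x = 2, m = 5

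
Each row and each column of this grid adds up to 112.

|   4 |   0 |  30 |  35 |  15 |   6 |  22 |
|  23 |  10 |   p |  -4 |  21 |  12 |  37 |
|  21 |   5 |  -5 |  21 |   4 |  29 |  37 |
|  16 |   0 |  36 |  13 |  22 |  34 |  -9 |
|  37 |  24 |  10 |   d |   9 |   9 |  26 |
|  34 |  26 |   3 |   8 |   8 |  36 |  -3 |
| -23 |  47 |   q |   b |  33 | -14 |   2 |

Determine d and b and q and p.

d = -3, b = 42, q = 25, p = 13

The known cells in row 2 total 99, leaving 112 − 99 = 13 for the blank.
The known cells in column 3 total 87, leaving 112 − 87 = 25 for the blank.
The known cells in row 7 total 70, leaving 112 − 70 = 42 for the blank.
The known cells in row 5 total 115, leaving 112 − 115 = -3 for the blank.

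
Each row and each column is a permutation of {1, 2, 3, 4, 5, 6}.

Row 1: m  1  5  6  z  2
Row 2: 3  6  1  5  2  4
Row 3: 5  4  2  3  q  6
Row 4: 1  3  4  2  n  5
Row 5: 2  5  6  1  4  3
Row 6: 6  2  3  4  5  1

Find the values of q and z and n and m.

q = 1, z = 3, n = 6, m = 4

At (row 3, col 5): row 3 already has {2, 3, 4, 5, 6}, so the value is 1.
Cell (4,5): row 4 already has {1, 2, 3, 4, 5} → 6.
Cell (1,5): column 5 already has {1, 2, 4, 5, 6} → 3.
At (row 1, col 1): row 1 already has {1, 2, 3, 5, 6}, so the value is 4.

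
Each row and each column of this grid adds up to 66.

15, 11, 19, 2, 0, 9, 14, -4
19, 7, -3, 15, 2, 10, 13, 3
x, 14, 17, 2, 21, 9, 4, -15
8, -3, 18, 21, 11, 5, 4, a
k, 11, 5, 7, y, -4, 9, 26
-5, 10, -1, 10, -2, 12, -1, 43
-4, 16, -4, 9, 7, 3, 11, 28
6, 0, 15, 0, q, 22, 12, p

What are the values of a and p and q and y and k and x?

Row 4 has 8 − 3 + 18 + 21 + 11 + 5 + 4 = 64; the blank must be 66 − 64 = 2.
Column 8 has -4 + 3 − 15 + 2 + 26 + 43 + 28 = 83; the blank must be 66 − 83 = -17.
Row 8 has 6 + 0 + 15 + 0 + 22 + 12 − 17 = 38; the blank must be 66 − 38 = 28.
Column 5 has 0 + 2 + 21 + 11 − 2 + 7 + 28 = 67; the blank must be 66 − 67 = -1.
Row 5 has 11 + 5 + 7 − 1 − 4 + 9 + 26 = 53; the blank must be 66 − 53 = 13.
Row 3 has 14 + 17 + 2 + 21 + 9 + 4 − 15 = 52; the blank must be 66 − 52 = 14.

a = 2, p = -17, q = 28, y = -1, k = 13, x = 14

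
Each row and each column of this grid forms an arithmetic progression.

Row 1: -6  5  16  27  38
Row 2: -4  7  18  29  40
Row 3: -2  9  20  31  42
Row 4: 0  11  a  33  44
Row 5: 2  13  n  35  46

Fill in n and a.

n = 24, a = 22

Along each row the entries change by 11 per step; down each column they change by 2.
Row 5: from 2 at column 1, stepping by 11 to column 3 gives 24.
Row 4: from 0 at column 1, stepping by 11 to column 3 gives 22.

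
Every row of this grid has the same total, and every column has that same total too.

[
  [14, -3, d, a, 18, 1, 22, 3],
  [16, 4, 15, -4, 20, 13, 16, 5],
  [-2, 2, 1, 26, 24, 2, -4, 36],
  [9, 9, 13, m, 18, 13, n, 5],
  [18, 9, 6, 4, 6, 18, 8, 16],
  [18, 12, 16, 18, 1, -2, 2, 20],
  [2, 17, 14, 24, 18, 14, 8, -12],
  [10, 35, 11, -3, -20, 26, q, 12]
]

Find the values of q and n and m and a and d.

Rows 2 and 3 both sum to 85, so that's the common total.
Column 3: 15 + 1 + 13 + 6 + 16 + 14 + 11 = 76, so its missing entry is 85 − 76 = 9.
Row 1: 14 − 3 + 9 + 18 + 1 + 22 + 3 = 64, so its missing entry is 85 − 64 = 21.
Row 8: 10 + 35 + 11 − 3 − 20 + 26 + 12 = 71, so its missing entry is 85 − 71 = 14.
Column 4: 21 − 4 + 26 + 4 + 18 + 24 − 3 = 86, so its missing entry is 85 − 86 = -1.
Row 4: 9 + 9 + 13 − 1 + 18 + 13 + 5 = 66, so its missing entry is 85 − 66 = 19.

q = 14, n = 19, m = -1, a = 21, d = 9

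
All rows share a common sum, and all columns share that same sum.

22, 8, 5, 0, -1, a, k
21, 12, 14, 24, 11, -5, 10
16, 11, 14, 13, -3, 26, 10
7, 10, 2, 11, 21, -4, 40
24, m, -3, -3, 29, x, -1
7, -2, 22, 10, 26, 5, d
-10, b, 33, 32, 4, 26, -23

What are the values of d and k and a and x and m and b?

Rows 2 and 3 both sum to 87, so that's the common total.
Row 7 has -10 + 33 + 32 + 4 + 26 − 23 = 62; the blank must be 87 − 62 = 25.
Row 6 has 7 − 2 + 22 + 10 + 26 + 5 = 68; the blank must be 87 − 68 = 19.
Column 7 has 10 + 10 + 40 − 1 + 19 − 23 = 55; the blank must be 87 − 55 = 32.
Row 1 has 22 + 8 + 5 + 0 − 1 + 32 = 66; the blank must be 87 − 66 = 21.
Column 6 has 21 − 5 + 26 − 4 + 5 + 26 = 69; the blank must be 87 − 69 = 18.
Row 5 has 24 − 3 − 3 + 29 + 18 − 1 = 64; the blank must be 87 − 64 = 23.

d = 19, k = 32, a = 21, x = 18, m = 23, b = 25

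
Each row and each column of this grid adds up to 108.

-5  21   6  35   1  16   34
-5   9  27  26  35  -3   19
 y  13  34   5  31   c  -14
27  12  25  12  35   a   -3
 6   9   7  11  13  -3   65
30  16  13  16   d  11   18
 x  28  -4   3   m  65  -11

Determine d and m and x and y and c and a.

d = 4, m = -11, x = 38, y = 17, c = 22, a = 0

Row 6 has 30 + 16 + 13 + 16 + 11 + 18 = 104; the blank must be 108 − 104 = 4.
Column 5 has 1 + 35 + 31 + 35 + 13 + 4 = 119; the blank must be 108 − 119 = -11.
Row 7 has 28 − 4 + 3 − 11 + 65 − 11 = 70; the blank must be 108 − 70 = 38.
Column 1 has -5 − 5 + 27 + 6 + 30 + 38 = 91; the blank must be 108 − 91 = 17.
Row 3 has 17 + 13 + 34 + 5 + 31 − 14 = 86; the blank must be 108 − 86 = 22.
Row 4 has 27 + 12 + 25 + 12 + 35 − 3 = 108; the blank must be 108 − 108 = 0.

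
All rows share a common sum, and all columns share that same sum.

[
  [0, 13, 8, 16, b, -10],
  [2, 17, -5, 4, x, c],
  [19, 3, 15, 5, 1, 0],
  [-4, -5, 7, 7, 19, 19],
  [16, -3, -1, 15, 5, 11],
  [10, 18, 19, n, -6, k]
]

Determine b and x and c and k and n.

Rows 3 and 4 both sum to 43, so that's the common total.
Row 1: 0 + 13 + 8 + 16 − 10 = 27, so its missing entry is 43 − 27 = 16.
Column 5: 16 + 1 + 19 + 5 − 6 = 35, so its missing entry is 43 − 35 = 8.
Row 2: 2 + 17 − 5 + 4 + 8 = 26, so its missing entry is 43 − 26 = 17.
Column 6: -10 + 17 + 0 + 19 + 11 = 37, so its missing entry is 43 − 37 = 6.
Row 6: 10 + 18 + 19 − 6 + 6 = 47, so its missing entry is 43 − 47 = -4.

b = 16, x = 8, c = 17, k = 6, n = -4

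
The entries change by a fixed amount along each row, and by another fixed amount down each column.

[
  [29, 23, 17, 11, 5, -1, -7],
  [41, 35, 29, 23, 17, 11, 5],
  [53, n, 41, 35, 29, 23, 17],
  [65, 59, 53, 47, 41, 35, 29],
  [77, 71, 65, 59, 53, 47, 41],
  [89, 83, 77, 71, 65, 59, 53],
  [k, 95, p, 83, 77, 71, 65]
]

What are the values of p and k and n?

Along each row the entries change by -6 per step; down each column they change by 12.
Row 7: from 95 at column 2, stepping by -6 to column 3 gives 89.
Row 7: from 95 at column 2, stepping by -6 to column 1 gives 101.
Row 3: from 53 at column 1, stepping by -6 to column 2 gives 47.

p = 89, k = 101, n = 47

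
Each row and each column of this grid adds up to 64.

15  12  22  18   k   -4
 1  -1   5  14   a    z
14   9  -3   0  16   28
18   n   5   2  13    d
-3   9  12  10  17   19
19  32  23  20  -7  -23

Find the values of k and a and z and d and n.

k = 1, a = 24, z = 21, d = 23, n = 3

Row 1 has 15 + 12 + 22 + 18 − 4 = 63; the blank must be 64 − 63 = 1.
Column 2 has 12 − 1 + 9 + 9 + 32 = 61; the blank must be 64 − 61 = 3.
Column 5 has 1 + 16 + 13 + 17 − 7 = 40; the blank must be 64 − 40 = 24.
Row 2 has 1 − 1 + 5 + 14 + 24 = 43; the blank must be 64 − 43 = 21.
Row 4 has 18 + 3 + 5 + 2 + 13 = 41; the blank must be 64 − 41 = 23.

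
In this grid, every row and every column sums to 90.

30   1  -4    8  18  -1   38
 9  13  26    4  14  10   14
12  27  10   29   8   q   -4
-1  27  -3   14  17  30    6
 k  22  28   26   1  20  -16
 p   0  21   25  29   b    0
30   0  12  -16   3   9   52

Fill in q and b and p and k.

Row 5 has 22 + 28 + 26 + 1 + 20 − 16 = 81; the blank must be 90 − 81 = 9.
Row 3 has 12 + 27 + 10 + 29 + 8 − 4 = 82; the blank must be 90 − 82 = 8.
Column 1 has 30 + 9 + 12 − 1 + 9 + 30 = 89; the blank must be 90 − 89 = 1.
Row 6 has 1 + 0 + 21 + 25 + 29 + 0 = 76; the blank must be 90 − 76 = 14.

q = 8, b = 14, p = 1, k = 9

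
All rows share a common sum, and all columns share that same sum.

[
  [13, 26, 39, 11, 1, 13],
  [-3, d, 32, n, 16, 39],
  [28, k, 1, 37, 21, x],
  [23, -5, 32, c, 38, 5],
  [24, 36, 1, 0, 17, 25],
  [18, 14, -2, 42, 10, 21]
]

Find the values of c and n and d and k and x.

Rows 1 and 5 both sum to 103, so that's the common total.
The known cells in row 4 total 93, leaving 103 − 93 = 10 for the blank.
The known cells in column 6 total 103, leaving 103 − 103 = 0 for the blank.
The known cells in row 3 total 87, leaving 103 − 87 = 16 for the blank.
The known cells in column 2 total 87, leaving 103 − 87 = 16 for the blank.
The known cells in row 2 total 100, leaving 103 − 100 = 3 for the blank.

c = 10, n = 3, d = 16, k = 16, x = 0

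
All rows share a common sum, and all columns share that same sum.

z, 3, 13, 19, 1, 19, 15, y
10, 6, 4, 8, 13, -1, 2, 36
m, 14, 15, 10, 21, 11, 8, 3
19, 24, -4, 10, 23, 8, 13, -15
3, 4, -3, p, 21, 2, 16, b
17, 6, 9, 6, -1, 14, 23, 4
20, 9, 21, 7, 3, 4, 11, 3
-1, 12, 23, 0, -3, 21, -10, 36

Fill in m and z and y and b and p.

Rows 2 and 4 both sum to 78, so that's the common total.
Column 4: 19 + 8 + 10 + 10 + 6 + 7 + 0 = 60, so its missing entry is 78 − 60 = 18.
Row 3: 14 + 15 + 10 + 21 + 11 + 8 + 3 = 82, so its missing entry is 78 − 82 = -4.
Column 1: 10 − 4 + 19 + 3 + 17 + 20 − 1 = 64, so its missing entry is 78 − 64 = 14.
Row 1: 14 + 3 + 13 + 19 + 1 + 19 + 15 = 84, so its missing entry is 78 − 84 = -6.
Row 5: 3 + 4 − 3 + 18 + 21 + 2 + 16 = 61, so its missing entry is 78 − 61 = 17.

m = -4, z = 14, y = -6, b = 17, p = 18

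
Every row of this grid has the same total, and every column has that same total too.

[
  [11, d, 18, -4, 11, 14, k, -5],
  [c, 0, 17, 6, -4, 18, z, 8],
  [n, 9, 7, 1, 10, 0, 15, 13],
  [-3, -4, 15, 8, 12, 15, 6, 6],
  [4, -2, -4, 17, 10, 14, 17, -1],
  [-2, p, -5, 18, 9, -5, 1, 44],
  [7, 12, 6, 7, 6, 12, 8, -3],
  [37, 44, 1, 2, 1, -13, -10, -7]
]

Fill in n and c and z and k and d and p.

Rows 4 and 5 both sum to 55, so that's the common total.
Row 3 has 9 + 7 + 1 + 10 + 0 + 15 + 13 = 55; the blank must be 55 − 55 = 0.
Row 6 has -2 − 5 + 18 + 9 − 5 + 1 + 44 = 60; the blank must be 55 − 60 = -5.
Column 2 has 0 + 9 − 4 − 2 − 5 + 12 + 44 = 54; the blank must be 55 − 54 = 1.
Row 1 has 11 + 1 + 18 − 4 + 11 + 14 − 5 = 46; the blank must be 55 − 46 = 9.
Column 1 has 11 + 0 − 3 + 4 − 2 + 7 + 37 = 54; the blank must be 55 − 54 = 1.
Row 2 has 1 + 0 + 17 + 6 − 4 + 18 + 8 = 46; the blank must be 55 − 46 = 9.

n = 0, c = 1, z = 9, k = 9, d = 1, p = -5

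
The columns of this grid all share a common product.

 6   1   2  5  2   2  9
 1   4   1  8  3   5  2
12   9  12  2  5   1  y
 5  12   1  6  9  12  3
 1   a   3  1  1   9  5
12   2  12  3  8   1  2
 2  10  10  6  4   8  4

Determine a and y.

a = 1, y = 4

Columns 3 and 6 each multiply to 8640, so every column has product 8640.
Column 2: 1×4×9×12×2×10 = 8640, so the missing entry is 8640 ÷ 8640 = 1.
Column 7: 9×2×3×5×2×4 = 2160, so the missing entry is 8640 ÷ 2160 = 4.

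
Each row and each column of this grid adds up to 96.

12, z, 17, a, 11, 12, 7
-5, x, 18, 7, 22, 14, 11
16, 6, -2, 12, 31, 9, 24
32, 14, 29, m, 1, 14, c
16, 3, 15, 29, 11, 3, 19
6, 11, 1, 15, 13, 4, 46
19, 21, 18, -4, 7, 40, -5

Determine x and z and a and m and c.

Row 2: -5 + 18 + 7 + 22 + 14 + 11 = 67, so its missing entry is 96 − 67 = 29.
Column 2: 29 + 6 + 14 + 3 + 11 + 21 = 84, so its missing entry is 96 − 84 = 12.
Row 1: 12 + 12 + 17 + 11 + 12 + 7 = 71, so its missing entry is 96 − 71 = 25.
Column 4: 25 + 7 + 12 + 29 + 15 − 4 = 84, so its missing entry is 96 − 84 = 12.
Row 4: 32 + 14 + 29 + 12 + 1 + 14 = 102, so its missing entry is 96 − 102 = -6.

x = 29, z = 12, a = 25, m = 12, c = -6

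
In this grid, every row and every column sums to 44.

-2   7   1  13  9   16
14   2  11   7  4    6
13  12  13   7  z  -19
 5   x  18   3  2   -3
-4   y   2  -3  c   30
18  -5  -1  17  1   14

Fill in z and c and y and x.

z = 18, c = 10, y = 9, x = 19

Row 3 has 13 + 12 + 13 + 7 − 19 = 26; the blank must be 44 − 26 = 18.
Column 5 has 9 + 4 + 18 + 2 + 1 = 34; the blank must be 44 − 34 = 10.
Row 5 has -4 + 2 − 3 + 10 + 30 = 35; the blank must be 44 − 35 = 9.
Row 4 has 5 + 18 + 3 + 2 − 3 = 25; the blank must be 44 − 25 = 19.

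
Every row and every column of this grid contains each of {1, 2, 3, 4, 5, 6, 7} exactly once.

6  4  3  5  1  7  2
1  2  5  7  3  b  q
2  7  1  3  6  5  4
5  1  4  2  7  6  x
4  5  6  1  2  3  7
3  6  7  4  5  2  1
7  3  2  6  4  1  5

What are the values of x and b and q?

x = 3, b = 4, q = 6

At (row 2, col 6): column 6 already has {1, 2, 3, 5, 6, 7}, so the value is 4.
For row 2, column 7: row 2 already has {1, 2, 3, 4, 5, 7}; that leaves 6.
Cell (4,7): row 4 already has {1, 2, 4, 5, 6, 7} → 3.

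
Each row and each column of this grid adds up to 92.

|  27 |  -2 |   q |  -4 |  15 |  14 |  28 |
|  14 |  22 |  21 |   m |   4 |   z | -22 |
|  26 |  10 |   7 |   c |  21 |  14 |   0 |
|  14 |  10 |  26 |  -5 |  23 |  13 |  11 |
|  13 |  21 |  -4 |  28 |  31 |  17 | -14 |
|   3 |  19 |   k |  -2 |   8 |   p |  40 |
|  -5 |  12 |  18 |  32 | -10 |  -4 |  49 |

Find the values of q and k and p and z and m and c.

q = 14, k = 10, p = 14, z = 24, m = 29, c = 14

The known cells in row 3 total 78, leaving 92 − 78 = 14 for the blank.
The known cells in row 1 total 78, leaving 92 − 78 = 14 for the blank.
The known cells in column 4 total 63, leaving 92 − 63 = 29 for the blank.
The known cells in row 2 total 68, leaving 92 − 68 = 24 for the blank.
The known cells in column 6 total 78, leaving 92 − 78 = 14 for the blank.
The known cells in row 6 total 82, leaving 92 − 82 = 10 for the blank.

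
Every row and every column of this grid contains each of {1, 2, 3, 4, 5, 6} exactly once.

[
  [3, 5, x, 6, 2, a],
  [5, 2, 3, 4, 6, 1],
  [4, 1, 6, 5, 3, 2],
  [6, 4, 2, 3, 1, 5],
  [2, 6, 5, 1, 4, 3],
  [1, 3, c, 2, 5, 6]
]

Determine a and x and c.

For row 1, column 6: column 6 already has {1, 2, 3, 5, 6}; that leaves 4.
Cell (1,3): row 1 already has {2, 3, 4, 5, 6} → 1.
For row 6, column 3: row 6 already has {1, 2, 3, 5, 6}; that leaves 4.

a = 4, x = 1, c = 4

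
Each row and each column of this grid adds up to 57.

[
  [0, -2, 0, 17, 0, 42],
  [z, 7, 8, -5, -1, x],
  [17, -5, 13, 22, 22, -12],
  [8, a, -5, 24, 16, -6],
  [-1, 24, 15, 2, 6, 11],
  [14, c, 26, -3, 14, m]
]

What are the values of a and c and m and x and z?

a = 20, c = 13, m = -7, x = 29, z = 19

Row 4: 8 − 5 + 24 + 16 − 6 = 37, so its missing entry is 57 − 37 = 20.
Column 2: -2 + 7 − 5 + 20 + 24 = 44, so its missing entry is 57 − 44 = 13.
Row 6: 14 + 13 + 26 − 3 + 14 = 64, so its missing entry is 57 − 64 = -7.
Column 6: 42 − 12 − 6 + 11 − 7 = 28, so its missing entry is 57 − 28 = 29.
Row 2: 7 + 8 − 5 − 1 + 29 = 38, so its missing entry is 57 − 38 = 19.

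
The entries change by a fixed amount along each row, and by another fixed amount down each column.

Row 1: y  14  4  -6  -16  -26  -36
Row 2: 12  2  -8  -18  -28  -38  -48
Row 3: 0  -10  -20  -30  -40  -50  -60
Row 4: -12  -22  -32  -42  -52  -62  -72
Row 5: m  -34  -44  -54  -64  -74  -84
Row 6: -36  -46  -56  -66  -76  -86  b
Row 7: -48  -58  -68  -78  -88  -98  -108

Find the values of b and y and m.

b = -96, y = 24, m = -24

Along each row the entries change by -10 per step; down each column they change by -12.
Row 6: from -36 at column 1, stepping by -10 to column 7 gives -96.
Row 1: from 14 at column 2, stepping by -10 to column 1 gives 24.
Row 5: from -34 at column 2, stepping by -10 to column 1 gives -24.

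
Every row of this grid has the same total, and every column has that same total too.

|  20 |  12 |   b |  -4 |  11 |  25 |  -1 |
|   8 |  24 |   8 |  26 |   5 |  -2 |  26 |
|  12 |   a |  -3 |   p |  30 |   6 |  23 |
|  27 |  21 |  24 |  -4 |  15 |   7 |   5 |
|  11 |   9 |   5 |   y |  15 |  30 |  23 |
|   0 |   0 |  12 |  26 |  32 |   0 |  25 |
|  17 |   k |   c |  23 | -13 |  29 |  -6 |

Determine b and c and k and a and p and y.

b = 32, c = 17, k = 28, a = 1, p = 26, y = 2

Rows 2 and 4 both sum to 95, so that's the common total.
The known cells in row 5 total 93, leaving 95 − 93 = 2 for the blank.
The known cells in column 4 total 69, leaving 95 − 69 = 26 for the blank.
The known cells in row 3 total 94, leaving 95 − 94 = 1 for the blank.
The known cells in column 2 total 67, leaving 95 − 67 = 28 for the blank.
The known cells in row 7 total 78, leaving 95 − 78 = 17 for the blank.
The known cells in row 1 total 63, leaving 95 − 63 = 32 for the blank.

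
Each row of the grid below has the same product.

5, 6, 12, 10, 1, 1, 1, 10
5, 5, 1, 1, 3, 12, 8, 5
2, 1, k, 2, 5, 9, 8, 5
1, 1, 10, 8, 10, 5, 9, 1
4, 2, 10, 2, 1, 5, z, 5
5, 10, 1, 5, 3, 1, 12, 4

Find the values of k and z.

k = 5, z = 9

Rows 4 and 6 each multiply to 36000, so every row has product 36000.
Row 3: 2×1×2×5×9×8×5 = 7200, so the missing entry is 36000 ÷ 7200 = 5.
Row 5: 4×2×10×2×1×5×5 = 4000, so the missing entry is 36000 ÷ 4000 = 9.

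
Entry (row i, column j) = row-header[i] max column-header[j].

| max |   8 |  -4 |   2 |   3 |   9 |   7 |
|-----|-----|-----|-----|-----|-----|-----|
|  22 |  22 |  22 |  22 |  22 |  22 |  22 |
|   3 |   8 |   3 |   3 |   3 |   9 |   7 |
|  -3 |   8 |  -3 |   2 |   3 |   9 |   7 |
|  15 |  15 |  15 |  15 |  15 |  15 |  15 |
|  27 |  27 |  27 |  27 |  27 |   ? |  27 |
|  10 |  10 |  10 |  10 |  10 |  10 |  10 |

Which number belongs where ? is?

27

max(27, 9) = 27.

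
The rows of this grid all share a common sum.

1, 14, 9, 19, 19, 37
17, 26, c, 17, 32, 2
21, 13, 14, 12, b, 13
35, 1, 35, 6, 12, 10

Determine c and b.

Rows 1 and 4 both add up to 99, so every row sums to 99.
Row 2: 17 + 26 + 17 + 32 + 2 = 94, so the missing entry is 99 − 94 = 5.
Row 3: 21 + 13 + 14 + 12 + 13 = 73, so the missing entry is 99 − 73 = 26.

c = 5, b = 26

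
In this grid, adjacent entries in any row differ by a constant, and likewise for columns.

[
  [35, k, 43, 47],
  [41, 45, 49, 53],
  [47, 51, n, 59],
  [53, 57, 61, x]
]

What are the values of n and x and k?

n = 55, x = 65, k = 39

Along each row the entries change by 4 per step; down each column they change by 6.
Row 3: from 47 at column 1, stepping by 4 to column 3 gives 55.
Row 4: from 53 at column 1, stepping by 4 to column 4 gives 65.
Row 1: from 35 at column 1, stepping by 4 to column 2 gives 39.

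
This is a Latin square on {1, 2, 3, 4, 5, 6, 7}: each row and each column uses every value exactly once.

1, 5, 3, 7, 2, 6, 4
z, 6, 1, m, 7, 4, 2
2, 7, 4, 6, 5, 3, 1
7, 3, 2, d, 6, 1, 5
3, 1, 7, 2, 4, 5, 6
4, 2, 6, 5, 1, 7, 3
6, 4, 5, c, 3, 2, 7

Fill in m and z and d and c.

m = 3, z = 5, d = 4, c = 1

At (row 2, col 1): column 1 already has {1, 2, 3, 4, 6, 7}, so the value is 5.
Cell (4,4): row 4 already has {1, 2, 3, 5, 6, 7} → 4.
At (row 2, col 4): row 2 already has {1, 2, 4, 5, 6, 7}, so the value is 3.
For row 7, column 4: row 7 already has {2, 3, 4, 5, 6, 7}; that leaves 1.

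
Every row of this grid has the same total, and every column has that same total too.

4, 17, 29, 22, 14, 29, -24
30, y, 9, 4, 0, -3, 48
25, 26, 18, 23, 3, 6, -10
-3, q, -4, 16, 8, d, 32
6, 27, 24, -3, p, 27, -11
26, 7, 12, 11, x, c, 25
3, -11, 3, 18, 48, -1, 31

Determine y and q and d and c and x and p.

Rows 1 and 3 both sum to 91, so that's the common total.
The known cells in row 5 total 70, leaving 91 − 70 = 21 for the blank.
The known cells in row 2 total 88, leaving 91 − 88 = 3 for the blank.
The known cells in column 2 total 69, leaving 91 − 69 = 22 for the blank.
The known cells in column 5 total 94, leaving 91 − 94 = -3 for the blank.
The known cells in row 6 total 78, leaving 91 − 78 = 13 for the blank.
The known cells in row 4 total 71, leaving 91 − 71 = 20 for the blank.

y = 3, q = 22, d = 20, c = 13, x = -3, p = 21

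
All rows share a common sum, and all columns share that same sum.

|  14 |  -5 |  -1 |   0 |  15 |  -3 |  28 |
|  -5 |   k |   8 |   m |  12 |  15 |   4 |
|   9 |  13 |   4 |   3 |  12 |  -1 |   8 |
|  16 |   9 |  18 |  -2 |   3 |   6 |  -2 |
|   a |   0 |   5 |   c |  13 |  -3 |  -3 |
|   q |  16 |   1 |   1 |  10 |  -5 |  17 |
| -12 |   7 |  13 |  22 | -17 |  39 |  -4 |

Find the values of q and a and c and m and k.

q = 8, a = 18, c = 18, m = 6, k = 8

Rows 1 and 3 both sum to 48, so that's the common total.
The known cells in column 2 total 40, leaving 48 − 40 = 8 for the blank.
The known cells in row 6 total 40, leaving 48 − 40 = 8 for the blank.
The known cells in column 1 total 30, leaving 48 − 30 = 18 for the blank.
The known cells in row 5 total 30, leaving 48 − 30 = 18 for the blank.
The known cells in row 2 total 42, leaving 48 − 42 = 6 for the blank.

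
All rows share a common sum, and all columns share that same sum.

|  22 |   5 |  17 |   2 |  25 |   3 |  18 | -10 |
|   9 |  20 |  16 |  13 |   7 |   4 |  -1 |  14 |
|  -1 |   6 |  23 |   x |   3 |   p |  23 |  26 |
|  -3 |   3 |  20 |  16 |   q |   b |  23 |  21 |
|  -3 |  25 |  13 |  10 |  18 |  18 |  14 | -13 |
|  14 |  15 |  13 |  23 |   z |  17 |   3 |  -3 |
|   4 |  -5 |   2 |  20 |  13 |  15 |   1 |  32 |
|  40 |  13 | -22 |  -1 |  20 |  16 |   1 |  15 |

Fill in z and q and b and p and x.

Rows 1 and 2 both sum to 82, so that's the common total.
Row 6 has 14 + 15 + 13 + 23 + 17 + 3 − 3 = 82; the blank must be 82 − 82 = 0.
Column 5 has 25 + 7 + 3 + 18 + 0 + 13 + 20 = 86; the blank must be 82 − 86 = -4.
Column 4 has 2 + 13 + 16 + 10 + 23 + 20 − 1 = 83; the blank must be 82 − 83 = -1.
Row 3 has -1 + 6 + 23 − 1 + 3 + 23 + 26 = 79; the blank must be 82 − 79 = 3.
Row 4 has -3 + 3 + 20 + 16 − 4 + 23 + 21 = 76; the blank must be 82 − 76 = 6.

z = 0, q = -4, b = 6, p = 3, x = -1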